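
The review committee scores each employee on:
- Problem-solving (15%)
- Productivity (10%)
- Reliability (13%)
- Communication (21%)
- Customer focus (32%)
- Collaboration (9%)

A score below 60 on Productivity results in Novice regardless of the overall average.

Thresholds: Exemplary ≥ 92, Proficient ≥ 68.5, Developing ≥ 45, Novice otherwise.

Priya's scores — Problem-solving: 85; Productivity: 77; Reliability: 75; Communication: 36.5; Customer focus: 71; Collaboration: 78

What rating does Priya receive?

Developing

Productivity score 77 ≥ 60: minimum met.
Weighted total:
  Problem-solving 85 × 0.15 = 12.75
  Productivity 77 × 0.1 = 7.7
  Reliability 75 × 0.13 = 9.75
  Communication 36.5 × 0.21 = 7.665
  Customer focus 71 × 0.32 = 22.72
  Collaboration 78 × 0.09 = 7.02
Sum = 67.605
67.605 is ≥ 45 and < 68.5 → Developing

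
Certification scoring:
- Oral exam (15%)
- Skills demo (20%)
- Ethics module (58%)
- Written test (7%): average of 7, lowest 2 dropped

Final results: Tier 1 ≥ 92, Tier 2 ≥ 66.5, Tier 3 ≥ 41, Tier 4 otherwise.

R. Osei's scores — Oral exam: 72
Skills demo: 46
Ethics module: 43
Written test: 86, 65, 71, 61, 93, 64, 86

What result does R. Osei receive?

Written test: drop 61, 64 → average of remaining 5 = 401/5 = 80.2
Weighted total:
  Oral exam 72 × 0.15 = 10.8
  Skills demo 46 × 0.2 = 9.2
  Ethics module 43 × 0.58 = 24.94
  Written test 80.2 × 0.07 = 5.614
Sum = 50.554
50.554 is ≥ 41 and < 66.5 → Tier 3

Tier 3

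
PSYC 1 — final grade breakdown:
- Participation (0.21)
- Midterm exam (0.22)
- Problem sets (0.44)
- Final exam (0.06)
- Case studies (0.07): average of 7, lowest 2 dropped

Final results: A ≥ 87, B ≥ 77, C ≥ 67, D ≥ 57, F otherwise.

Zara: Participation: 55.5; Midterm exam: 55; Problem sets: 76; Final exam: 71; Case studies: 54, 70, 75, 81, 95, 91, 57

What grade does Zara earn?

Case studies: drop 54, 57 → average of remaining 5 = 412/5 = 82.4
Weighted total:
  Participation 55.5 × 0.21 = 11.655
  Midterm exam 55 × 0.22 = 12.1
  Problem sets 76 × 0.44 = 33.44
  Final exam 71 × 0.06 = 4.26
  Case studies 82.4 × 0.07 = 5.768
Sum = 67.223
67.223 is ≥ 67 and < 77 → C

C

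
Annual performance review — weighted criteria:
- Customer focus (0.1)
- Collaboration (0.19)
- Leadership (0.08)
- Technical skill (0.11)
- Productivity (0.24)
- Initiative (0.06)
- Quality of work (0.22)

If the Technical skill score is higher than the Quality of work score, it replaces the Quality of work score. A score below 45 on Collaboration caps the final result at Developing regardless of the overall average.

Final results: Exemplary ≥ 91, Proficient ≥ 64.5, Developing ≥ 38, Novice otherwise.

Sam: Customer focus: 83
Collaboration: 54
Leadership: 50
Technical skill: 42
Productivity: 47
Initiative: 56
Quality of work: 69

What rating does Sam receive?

Technical skill (42) ≤ Quality of work (69), so Quality of work stays at 69.
Collaboration score 54 ≥ 45: minimum met.
Weighted total:
  Customer focus 83 × 0.1 = 8.3
  Collaboration 54 × 0.19 = 10.26
  Leadership 50 × 0.08 = 4
  Technical skill 42 × 0.11 = 4.62
  Productivity 47 × 0.24 = 11.28
  Initiative 56 × 0.06 = 3.36
  Quality of work 69 × 0.22 = 15.18
Sum = 57
57 is ≥ 38 and < 64.5 → Developing

Developing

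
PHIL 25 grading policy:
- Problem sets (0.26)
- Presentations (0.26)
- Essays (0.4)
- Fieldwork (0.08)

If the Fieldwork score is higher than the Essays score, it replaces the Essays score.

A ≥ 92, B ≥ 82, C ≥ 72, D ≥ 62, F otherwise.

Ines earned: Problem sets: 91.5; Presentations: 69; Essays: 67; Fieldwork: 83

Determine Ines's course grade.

Fieldwork (83) > Essays (67), so Essays counts as 83.
Weighted total:
  Problem sets 91.5 × 0.26 = 23.79
  Presentations 69 × 0.26 = 17.94
  Essays 83 × 0.4 = 33.2
  Fieldwork 83 × 0.08 = 6.64
Sum = 81.57
81.57 is ≥ 72 and < 82 → C

C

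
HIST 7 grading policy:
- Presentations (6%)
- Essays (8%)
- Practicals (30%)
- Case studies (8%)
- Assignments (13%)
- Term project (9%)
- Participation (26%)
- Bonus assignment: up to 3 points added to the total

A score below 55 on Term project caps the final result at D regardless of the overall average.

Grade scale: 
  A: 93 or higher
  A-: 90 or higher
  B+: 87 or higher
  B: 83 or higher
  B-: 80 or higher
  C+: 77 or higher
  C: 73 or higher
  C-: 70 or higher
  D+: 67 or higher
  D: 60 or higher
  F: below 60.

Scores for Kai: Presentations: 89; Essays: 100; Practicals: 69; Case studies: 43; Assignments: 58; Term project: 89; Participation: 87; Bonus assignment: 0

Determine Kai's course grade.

Term project score 89 ≥ 55: minimum met.
Weighted total:
  Presentations 89 × 0.06 = 5.34
  Essays 100 × 0.08 = 8
  Practicals 69 × 0.3 = 20.7
  Case studies 43 × 0.08 = 3.44
  Assignments 58 × 0.13 = 7.54
  Term project 89 × 0.09 = 8.01
  Participation 87 × 0.26 = 22.62
Sum = 75.65
Bonus assignment: 75.65 + 0 = 75.65
75.65 is ≥ 73 and < 77 → C

C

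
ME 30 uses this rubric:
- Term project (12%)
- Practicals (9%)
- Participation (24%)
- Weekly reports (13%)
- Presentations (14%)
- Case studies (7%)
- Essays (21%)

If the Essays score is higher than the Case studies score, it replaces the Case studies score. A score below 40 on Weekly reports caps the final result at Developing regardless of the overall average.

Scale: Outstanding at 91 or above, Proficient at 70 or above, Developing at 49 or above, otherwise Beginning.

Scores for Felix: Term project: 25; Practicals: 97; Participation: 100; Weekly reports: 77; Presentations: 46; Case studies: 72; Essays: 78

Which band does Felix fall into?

Essays (78) > Case studies (72), so Case studies counts as 78.
Weekly reports score 77 ≥ 40: minimum met.
Weighted total:
  Term project 25 × 0.12 = 3
  Practicals 97 × 0.09 = 8.73
  Participation 100 × 0.24 = 24
  Weekly reports 77 × 0.13 = 10.01
  Presentations 46 × 0.14 = 6.44
  Case studies 78 × 0.07 = 5.46
  Essays 78 × 0.21 = 16.38
Sum = 74.02
74.02 is ≥ 70 and < 91 → Proficient

Proficient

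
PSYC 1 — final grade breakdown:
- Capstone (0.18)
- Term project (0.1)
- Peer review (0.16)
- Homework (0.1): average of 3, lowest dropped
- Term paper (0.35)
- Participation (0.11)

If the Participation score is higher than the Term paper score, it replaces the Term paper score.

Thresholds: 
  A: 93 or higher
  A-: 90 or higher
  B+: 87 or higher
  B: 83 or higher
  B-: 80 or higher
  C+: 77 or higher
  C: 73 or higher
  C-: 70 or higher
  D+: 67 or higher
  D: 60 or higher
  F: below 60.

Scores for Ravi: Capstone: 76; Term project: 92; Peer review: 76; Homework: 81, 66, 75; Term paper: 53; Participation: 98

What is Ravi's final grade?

B+

Homework: drop 66 → average of remaining 2 = 156/2 = 78
Participation (98) > Term paper (53), so Term paper counts as 98.
Weighted total:
  Capstone 76 × 0.18 = 13.68
  Term project 92 × 0.1 = 9.2
  Peer review 76 × 0.16 = 12.16
  Homework 78 × 0.1 = 7.8
  Term paper 98 × 0.35 = 34.3
  Participation 98 × 0.11 = 10.78
Sum = 87.92
87.92 is ≥ 87 and < 90 → B+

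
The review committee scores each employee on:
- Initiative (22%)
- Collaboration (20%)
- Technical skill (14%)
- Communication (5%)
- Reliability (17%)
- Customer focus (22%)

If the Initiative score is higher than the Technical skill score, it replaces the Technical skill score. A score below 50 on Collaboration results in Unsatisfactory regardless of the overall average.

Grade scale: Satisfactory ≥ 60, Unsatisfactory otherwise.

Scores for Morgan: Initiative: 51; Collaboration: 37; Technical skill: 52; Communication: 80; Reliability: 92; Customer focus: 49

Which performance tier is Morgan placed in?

Unsatisfactory

Initiative (51) ≤ Technical skill (52), so Technical skill stays at 52.
Collaboration score 37 < 50: minimum not met.
Weighted total:
  Initiative 51 × 0.22 = 11.22
  Collaboration 37 × 0.2 = 7.4
  Technical skill 52 × 0.14 = 7.28
  Communication 80 × 0.05 = 4
  Reliability 92 × 0.17 = 15.64
  Customer focus 49 × 0.22 = 10.78
Sum = 56.32
Because the Collaboration minimum was not met, the result is Unsatisfactory.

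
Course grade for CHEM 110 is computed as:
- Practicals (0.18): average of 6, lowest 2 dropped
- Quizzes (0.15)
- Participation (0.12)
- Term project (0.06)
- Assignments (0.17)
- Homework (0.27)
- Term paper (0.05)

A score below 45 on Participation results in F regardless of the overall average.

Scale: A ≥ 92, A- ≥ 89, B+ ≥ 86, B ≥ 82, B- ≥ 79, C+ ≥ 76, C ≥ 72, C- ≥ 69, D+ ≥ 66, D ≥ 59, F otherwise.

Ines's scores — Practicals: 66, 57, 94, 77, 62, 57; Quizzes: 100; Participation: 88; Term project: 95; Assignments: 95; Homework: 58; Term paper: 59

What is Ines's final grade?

Practicals: drop 57, 57 → average of remaining 4 = 299/4 = 74.75
Participation score 88 ≥ 45: minimum met.
Weighted total:
  Practicals 74.75 × 0.18 = 13.455
  Quizzes 100 × 0.15 = 15
  Participation 88 × 0.12 = 10.56
  Term project 95 × 0.06 = 5.7
  Assignments 95 × 0.17 = 16.15
  Homework 58 × 0.27 = 15.66
  Term paper 59 × 0.05 = 2.95
Sum = 79.475
79.475 is ≥ 79 and < 82 → B-

B-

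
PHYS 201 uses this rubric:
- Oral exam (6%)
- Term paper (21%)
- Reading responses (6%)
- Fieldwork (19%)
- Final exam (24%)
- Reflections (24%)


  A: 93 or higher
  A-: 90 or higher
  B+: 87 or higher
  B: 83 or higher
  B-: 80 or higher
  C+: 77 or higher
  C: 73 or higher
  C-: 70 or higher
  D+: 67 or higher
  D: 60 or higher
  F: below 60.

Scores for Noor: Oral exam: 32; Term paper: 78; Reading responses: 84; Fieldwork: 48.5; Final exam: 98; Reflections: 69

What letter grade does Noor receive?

Weighted total:
  Oral exam 32 × 0.06 = 1.92
  Term paper 78 × 0.21 = 16.38
  Reading responses 84 × 0.06 = 5.04
  Fieldwork 48.5 × 0.19 = 9.215
  Final exam 98 × 0.24 = 23.52
  Reflections 69 × 0.24 = 16.56
Sum = 72.635
72.635 is ≥ 70 and < 73 → C-

C-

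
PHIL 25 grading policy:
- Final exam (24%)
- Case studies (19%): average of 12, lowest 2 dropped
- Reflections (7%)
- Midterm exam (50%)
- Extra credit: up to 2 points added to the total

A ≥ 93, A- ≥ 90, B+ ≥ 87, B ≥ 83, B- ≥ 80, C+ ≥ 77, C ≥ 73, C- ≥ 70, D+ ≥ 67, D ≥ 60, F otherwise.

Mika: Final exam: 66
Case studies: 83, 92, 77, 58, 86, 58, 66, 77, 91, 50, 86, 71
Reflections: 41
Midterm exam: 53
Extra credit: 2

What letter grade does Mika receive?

Case studies: drop 50, 58 → average of remaining 10 = 787/10 = 78.7
Weighted total:
  Final exam 66 × 0.24 = 15.84
  Case studies 78.7 × 0.19 = 14.953
  Reflections 41 × 0.07 = 2.87
  Midterm exam 53 × 0.5 = 26.5
Sum = 60.163
Extra credit: 60.163 + 2 = 62.163
62.163 is ≥ 60 and < 67 → D

D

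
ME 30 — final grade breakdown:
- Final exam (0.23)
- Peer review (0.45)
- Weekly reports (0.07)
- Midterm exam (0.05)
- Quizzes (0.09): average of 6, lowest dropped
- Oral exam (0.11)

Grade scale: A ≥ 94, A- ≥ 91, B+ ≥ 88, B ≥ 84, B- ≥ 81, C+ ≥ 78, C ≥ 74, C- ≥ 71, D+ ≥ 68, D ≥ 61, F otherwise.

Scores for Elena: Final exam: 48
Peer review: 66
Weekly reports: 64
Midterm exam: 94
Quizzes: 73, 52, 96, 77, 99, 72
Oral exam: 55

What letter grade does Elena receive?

Quizzes: drop 52 → average of remaining 5 = 417/5 = 83.4
Weighted total:
  Final exam 48 × 0.23 = 11.04
  Peer review 66 × 0.45 = 29.7
  Weekly reports 64 × 0.07 = 4.48
  Midterm exam 94 × 0.05 = 4.7
  Quizzes 83.4 × 0.09 = 7.506
  Oral exam 55 × 0.11 = 6.05
Sum = 63.476
63.476 is ≥ 61 and < 68 → D

D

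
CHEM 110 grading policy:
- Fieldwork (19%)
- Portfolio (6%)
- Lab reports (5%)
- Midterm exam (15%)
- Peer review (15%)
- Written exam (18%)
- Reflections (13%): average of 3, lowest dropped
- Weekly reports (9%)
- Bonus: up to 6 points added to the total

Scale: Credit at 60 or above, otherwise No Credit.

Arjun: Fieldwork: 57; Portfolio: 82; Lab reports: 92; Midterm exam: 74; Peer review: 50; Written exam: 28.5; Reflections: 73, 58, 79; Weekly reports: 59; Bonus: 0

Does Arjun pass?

Reflections: drop 58 → average of remaining 2 = 152/2 = 76
Weighted total:
  Fieldwork 57 × 0.19 = 10.83
  Portfolio 82 × 0.06 = 4.92
  Lab reports 92 × 0.05 = 4.6
  Midterm exam 74 × 0.15 = 11.1
  Peer review 50 × 0.15 = 7.5
  Written exam 28.5 × 0.18 = 5.13
  Reflections 76 × 0.13 = 9.88
  Weekly reports 59 × 0.09 = 5.31
Sum = 59.27
Bonus: 59.27 + 0 = 59.27
59.27 < 60 → No Credit

No Credit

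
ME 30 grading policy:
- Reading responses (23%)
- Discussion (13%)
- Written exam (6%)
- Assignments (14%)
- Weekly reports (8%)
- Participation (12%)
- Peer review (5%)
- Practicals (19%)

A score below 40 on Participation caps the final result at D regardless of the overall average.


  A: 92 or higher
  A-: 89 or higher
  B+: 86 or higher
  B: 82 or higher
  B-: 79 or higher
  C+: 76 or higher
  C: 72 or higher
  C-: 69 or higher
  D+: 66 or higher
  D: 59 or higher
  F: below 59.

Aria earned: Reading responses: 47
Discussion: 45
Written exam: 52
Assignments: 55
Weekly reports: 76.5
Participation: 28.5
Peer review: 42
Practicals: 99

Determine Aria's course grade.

Participation score 28.5 < 40: minimum not met.
Weighted total:
  Reading responses 47 × 0.23 = 10.81
  Discussion 45 × 0.13 = 5.85
  Written exam 52 × 0.06 = 3.12
  Assignments 55 × 0.14 = 7.7
  Weekly reports 76.5 × 0.08 = 6.12
  Participation 28.5 × 0.12 = 3.42
  Peer review 42 × 0.05 = 2.1
  Practicals 99 × 0.19 = 18.81
Sum = 57.93
57.93 would be F; cap at D applies → F.

F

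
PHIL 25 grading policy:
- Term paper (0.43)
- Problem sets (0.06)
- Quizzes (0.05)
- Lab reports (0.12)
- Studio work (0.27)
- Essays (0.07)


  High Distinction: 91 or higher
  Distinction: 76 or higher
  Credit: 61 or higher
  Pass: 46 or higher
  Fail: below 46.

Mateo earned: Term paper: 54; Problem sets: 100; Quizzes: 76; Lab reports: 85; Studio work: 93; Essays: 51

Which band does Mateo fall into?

Weighted total:
  Term paper 54 × 0.43 = 23.22
  Problem sets 100 × 0.06 = 6
  Quizzes 76 × 0.05 = 3.8
  Lab reports 85 × 0.12 = 10.2
  Studio work 93 × 0.27 = 25.11
  Essays 51 × 0.07 = 3.57
Sum = 71.9
71.9 is ≥ 61 and < 76 → Credit

Credit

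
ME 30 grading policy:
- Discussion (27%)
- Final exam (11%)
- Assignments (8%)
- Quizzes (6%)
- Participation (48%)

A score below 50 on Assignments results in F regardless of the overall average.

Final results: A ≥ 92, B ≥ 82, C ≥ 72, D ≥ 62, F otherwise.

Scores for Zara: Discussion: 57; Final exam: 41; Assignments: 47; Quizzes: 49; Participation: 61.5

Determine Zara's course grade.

F

Assignments score 47 < 50: minimum not met.
Weighted total:
  Discussion 57 × 0.27 = 15.39
  Final exam 41 × 0.11 = 4.51
  Assignments 47 × 0.08 = 3.76
  Quizzes 49 × 0.06 = 2.94
  Participation 61.5 × 0.48 = 29.52
Sum = 56.12
Because the Assignments minimum was not met, the result is F.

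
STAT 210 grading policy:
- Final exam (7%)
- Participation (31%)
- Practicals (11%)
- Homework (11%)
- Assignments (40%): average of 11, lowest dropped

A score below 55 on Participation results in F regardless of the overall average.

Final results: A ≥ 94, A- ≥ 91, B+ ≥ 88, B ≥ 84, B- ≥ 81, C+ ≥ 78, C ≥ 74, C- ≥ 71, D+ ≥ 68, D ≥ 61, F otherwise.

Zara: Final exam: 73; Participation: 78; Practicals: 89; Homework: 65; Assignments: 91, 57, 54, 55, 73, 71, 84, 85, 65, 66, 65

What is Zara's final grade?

Assignments: drop 54 → average of remaining 10 = 712/10 = 71.2
Participation score 78 ≥ 55: minimum met.
Weighted total:
  Final exam 73 × 0.07 = 5.11
  Participation 78 × 0.31 = 24.18
  Practicals 89 × 0.11 = 9.79
  Homework 65 × 0.11 = 7.15
  Assignments 71.2 × 0.4 = 28.48
Sum = 74.71
74.71 is ≥ 74 and < 78 → C

C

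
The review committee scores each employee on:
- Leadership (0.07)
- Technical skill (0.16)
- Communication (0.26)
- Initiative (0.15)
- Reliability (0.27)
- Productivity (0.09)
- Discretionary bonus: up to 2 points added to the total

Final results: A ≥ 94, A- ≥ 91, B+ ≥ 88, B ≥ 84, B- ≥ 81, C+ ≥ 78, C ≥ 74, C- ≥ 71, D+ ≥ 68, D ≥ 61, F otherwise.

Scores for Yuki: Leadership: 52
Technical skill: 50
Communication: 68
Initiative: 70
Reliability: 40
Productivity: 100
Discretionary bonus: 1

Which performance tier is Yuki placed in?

Weighted total:
  Leadership 52 × 0.07 = 3.64
  Technical skill 50 × 0.16 = 8
  Communication 68 × 0.26 = 17.68
  Initiative 70 × 0.15 = 10.5
  Reliability 40 × 0.27 = 10.8
  Productivity 100 × 0.09 = 9
Sum = 59.62
Discretionary bonus: 59.62 + 1 = 60.62
60.62 < 61 → F

F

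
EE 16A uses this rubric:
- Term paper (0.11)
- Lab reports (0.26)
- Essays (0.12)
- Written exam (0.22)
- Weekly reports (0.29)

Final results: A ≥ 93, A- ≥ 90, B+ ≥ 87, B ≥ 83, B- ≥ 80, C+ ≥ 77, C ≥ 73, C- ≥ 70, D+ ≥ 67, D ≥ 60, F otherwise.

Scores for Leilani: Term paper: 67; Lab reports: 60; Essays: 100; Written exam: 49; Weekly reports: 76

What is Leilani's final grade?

Weighted total:
  Term paper 67 × 0.11 = 7.37
  Lab reports 60 × 0.26 = 15.6
  Essays 100 × 0.12 = 12
  Written exam 49 × 0.22 = 10.78
  Weekly reports 76 × 0.29 = 22.04
Sum = 67.79
67.79 is ≥ 67 and < 70 → D+

D+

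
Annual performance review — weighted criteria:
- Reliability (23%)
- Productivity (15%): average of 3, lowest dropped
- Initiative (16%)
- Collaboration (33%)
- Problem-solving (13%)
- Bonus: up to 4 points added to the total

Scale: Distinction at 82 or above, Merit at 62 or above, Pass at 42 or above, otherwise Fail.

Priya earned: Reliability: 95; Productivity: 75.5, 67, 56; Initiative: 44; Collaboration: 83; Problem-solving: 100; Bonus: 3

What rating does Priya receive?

Distinction

Productivity: drop 56 → average of remaining 2 = 142.5/2 = 71.25
Weighted total:
  Reliability 95 × 0.23 = 21.85
  Productivity 71.25 × 0.15 = 10.6875
  Initiative 44 × 0.16 = 7.04
  Collaboration 83 × 0.33 = 27.39
  Problem-solving 100 × 0.13 = 13
Sum = 79.9675
Bonus: 79.9675 + 3 = 82.9675
82.9675 ≥ 82 → Distinction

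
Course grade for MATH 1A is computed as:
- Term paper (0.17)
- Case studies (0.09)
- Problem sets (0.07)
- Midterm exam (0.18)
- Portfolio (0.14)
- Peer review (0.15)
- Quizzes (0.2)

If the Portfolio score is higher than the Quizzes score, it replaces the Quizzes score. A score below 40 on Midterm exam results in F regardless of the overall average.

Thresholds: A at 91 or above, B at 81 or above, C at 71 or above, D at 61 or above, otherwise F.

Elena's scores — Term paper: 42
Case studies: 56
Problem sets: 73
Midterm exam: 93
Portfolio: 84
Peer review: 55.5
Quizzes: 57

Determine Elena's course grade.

Portfolio (84) > Quizzes (57), so Quizzes counts as 84.
Midterm exam score 93 ≥ 40: minimum met.
Weighted total:
  Term paper 42 × 0.17 = 7.14
  Case studies 56 × 0.09 = 5.04
  Problem sets 73 × 0.07 = 5.11
  Midterm exam 93 × 0.18 = 16.74
  Portfolio 84 × 0.14 = 11.76
  Peer review 55.5 × 0.15 = 8.325
  Quizzes 84 × 0.2 = 16.8
Sum = 70.915
70.915 is ≥ 61 and < 71 → D

D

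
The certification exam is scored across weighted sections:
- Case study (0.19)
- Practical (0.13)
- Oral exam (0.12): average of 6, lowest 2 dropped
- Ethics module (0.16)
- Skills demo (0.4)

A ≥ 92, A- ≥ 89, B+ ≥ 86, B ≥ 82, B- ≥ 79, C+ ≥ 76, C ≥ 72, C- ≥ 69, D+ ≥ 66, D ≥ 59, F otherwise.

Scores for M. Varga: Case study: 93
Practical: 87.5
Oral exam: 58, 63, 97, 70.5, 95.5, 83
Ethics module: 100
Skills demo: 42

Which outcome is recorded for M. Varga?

C

Oral exam: drop 58, 63 → average of remaining 4 = 346/4 = 86.5
Weighted total:
  Case study 93 × 0.19 = 17.67
  Practical 87.5 × 0.13 = 11.375
  Oral exam 86.5 × 0.12 = 10.38
  Ethics module 100 × 0.16 = 16
  Skills demo 42 × 0.4 = 16.8
Sum = 72.225
72.225 is ≥ 72 and < 76 → C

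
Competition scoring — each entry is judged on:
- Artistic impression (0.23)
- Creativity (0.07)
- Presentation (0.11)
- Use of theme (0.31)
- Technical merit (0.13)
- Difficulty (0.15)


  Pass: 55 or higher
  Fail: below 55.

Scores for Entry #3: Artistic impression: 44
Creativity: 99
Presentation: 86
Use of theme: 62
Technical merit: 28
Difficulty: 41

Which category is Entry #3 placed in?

Pass

Weighted total:
  Artistic impression 44 × 0.23 = 10.12
  Creativity 99 × 0.07 = 6.93
  Presentation 86 × 0.11 = 9.46
  Use of theme 62 × 0.31 = 19.22
  Technical merit 28 × 0.13 = 3.64
  Difficulty 41 × 0.15 = 6.15
Sum = 55.52
55.52 ≥ 55 → Pass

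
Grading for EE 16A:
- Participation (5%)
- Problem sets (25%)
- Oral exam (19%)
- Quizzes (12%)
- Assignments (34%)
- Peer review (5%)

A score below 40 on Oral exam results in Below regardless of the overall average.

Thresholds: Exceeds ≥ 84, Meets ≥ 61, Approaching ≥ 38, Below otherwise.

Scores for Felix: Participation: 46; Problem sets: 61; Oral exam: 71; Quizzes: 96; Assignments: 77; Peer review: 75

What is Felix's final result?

Meets

Oral exam score 71 ≥ 40: minimum met.
Weighted total:
  Participation 46 × 0.05 = 2.3
  Problem sets 61 × 0.25 = 15.25
  Oral exam 71 × 0.19 = 13.49
  Quizzes 96 × 0.12 = 11.52
  Assignments 77 × 0.34 = 26.18
  Peer review 75 × 0.05 = 3.75
Sum = 72.49
72.49 is ≥ 61 and < 84 → Meets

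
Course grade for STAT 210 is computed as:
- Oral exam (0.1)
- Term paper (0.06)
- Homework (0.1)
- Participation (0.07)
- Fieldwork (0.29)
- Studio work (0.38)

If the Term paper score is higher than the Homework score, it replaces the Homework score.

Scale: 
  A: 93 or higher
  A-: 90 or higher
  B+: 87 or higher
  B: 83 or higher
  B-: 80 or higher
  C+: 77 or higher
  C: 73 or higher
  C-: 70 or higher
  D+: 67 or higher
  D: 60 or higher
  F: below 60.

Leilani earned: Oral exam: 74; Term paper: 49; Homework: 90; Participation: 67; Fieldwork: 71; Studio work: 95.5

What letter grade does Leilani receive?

B-

Term paper (49) ≤ Homework (90), so Homework stays at 90.
Weighted total:
  Oral exam 74 × 0.1 = 7.4
  Term paper 49 × 0.06 = 2.94
  Homework 90 × 0.1 = 9
  Participation 67 × 0.07 = 4.69
  Fieldwork 71 × 0.29 = 20.59
  Studio work 95.5 × 0.38 = 36.29
Sum = 80.91
80.91 is ≥ 80 and < 83 → B-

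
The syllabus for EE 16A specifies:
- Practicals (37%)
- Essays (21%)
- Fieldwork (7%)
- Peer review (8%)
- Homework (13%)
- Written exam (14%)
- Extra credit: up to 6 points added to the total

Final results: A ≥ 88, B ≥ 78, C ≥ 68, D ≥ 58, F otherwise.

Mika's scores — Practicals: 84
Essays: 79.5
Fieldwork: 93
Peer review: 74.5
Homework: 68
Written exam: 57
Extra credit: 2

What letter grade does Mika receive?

Weighted total:
  Practicals 84 × 0.37 = 31.08
  Essays 79.5 × 0.21 = 16.695
  Fieldwork 93 × 0.07 = 6.51
  Peer review 74.5 × 0.08 = 5.96
  Homework 68 × 0.13 = 8.84
  Written exam 57 × 0.14 = 7.98
Sum = 77.065
Extra credit: 77.065 + 2 = 79.065
79.065 is ≥ 78 and < 88 → B

B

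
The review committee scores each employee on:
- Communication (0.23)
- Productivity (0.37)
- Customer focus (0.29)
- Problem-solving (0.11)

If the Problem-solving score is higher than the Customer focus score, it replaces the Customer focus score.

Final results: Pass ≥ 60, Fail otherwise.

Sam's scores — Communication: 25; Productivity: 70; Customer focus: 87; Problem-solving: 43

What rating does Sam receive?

Pass

Problem-solving (43) ≤ Customer focus (87), so Customer focus stays at 87.
Weighted total:
  Communication 25 × 0.23 = 5.75
  Productivity 70 × 0.37 = 25.9
  Customer focus 87 × 0.29 = 25.23
  Problem-solving 43 × 0.11 = 4.73
Sum = 61.61
61.61 ≥ 60 → Pass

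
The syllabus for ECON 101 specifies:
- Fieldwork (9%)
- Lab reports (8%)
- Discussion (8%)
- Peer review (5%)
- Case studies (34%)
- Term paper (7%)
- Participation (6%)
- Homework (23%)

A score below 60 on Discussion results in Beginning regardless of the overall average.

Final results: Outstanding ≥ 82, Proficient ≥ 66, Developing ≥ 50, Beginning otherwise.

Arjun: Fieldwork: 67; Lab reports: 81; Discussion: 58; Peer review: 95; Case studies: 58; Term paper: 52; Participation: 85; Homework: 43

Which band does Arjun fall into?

Discussion score 58 < 60: minimum not met.
Weighted total:
  Fieldwork 67 × 0.09 = 6.03
  Lab reports 81 × 0.08 = 6.48
  Discussion 58 × 0.08 = 4.64
  Peer review 95 × 0.05 = 4.75
  Case studies 58 × 0.34 = 19.72
  Term paper 52 × 0.07 = 3.64
  Participation 85 × 0.06 = 5.1
  Homework 43 × 0.23 = 9.89
Sum = 60.25
Because the Discussion minimum was not met, the result is Beginning.

Beginning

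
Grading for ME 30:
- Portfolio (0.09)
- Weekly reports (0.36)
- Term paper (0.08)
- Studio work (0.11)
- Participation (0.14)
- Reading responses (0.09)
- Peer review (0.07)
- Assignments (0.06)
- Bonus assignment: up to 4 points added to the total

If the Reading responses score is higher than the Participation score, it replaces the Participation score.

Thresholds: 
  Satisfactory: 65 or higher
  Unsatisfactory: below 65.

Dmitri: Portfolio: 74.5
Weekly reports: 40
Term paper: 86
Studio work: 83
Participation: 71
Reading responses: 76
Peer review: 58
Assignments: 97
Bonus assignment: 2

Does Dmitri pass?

Satisfactory

Reading responses (76) > Participation (71), so Participation counts as 76.
Weighted total:
  Portfolio 74.5 × 0.09 = 6.705
  Weekly reports 40 × 0.36 = 14.4
  Term paper 86 × 0.08 = 6.88
  Studio work 83 × 0.11 = 9.13
  Participation 76 × 0.14 = 10.64
  Reading responses 76 × 0.09 = 6.84
  Peer review 58 × 0.07 = 4.06
  Assignments 97 × 0.06 = 5.82
Sum = 64.475
Bonus assignment: 64.475 + 2 = 66.475
66.475 ≥ 65 → Satisfactory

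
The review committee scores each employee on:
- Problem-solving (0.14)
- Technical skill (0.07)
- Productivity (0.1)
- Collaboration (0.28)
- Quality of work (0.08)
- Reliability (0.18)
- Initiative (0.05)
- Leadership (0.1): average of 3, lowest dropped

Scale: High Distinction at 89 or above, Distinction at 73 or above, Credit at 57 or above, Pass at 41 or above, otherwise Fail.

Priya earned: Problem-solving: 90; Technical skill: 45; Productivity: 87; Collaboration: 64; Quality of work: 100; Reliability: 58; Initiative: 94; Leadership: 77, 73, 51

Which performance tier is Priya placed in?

Distinction

Leadership: drop 51 → average of remaining 2 = 150/2 = 75
Weighted total:
  Problem-solving 90 × 0.14 = 12.6
  Technical skill 45 × 0.07 = 3.15
  Productivity 87 × 0.1 = 8.7
  Collaboration 64 × 0.28 = 17.92
  Quality of work 100 × 0.08 = 8
  Reliability 58 × 0.18 = 10.44
  Initiative 94 × 0.05 = 4.7
  Leadership 75 × 0.1 = 7.5
Sum = 73.01
73.01 is ≥ 73 and < 89 → Distinction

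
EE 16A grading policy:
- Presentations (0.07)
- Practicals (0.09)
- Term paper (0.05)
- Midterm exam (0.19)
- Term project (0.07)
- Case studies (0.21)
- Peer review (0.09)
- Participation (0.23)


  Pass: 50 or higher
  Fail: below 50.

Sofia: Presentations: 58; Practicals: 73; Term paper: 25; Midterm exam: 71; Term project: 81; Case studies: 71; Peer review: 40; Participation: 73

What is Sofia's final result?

Pass

Weighted total:
  Presentations 58 × 0.07 = 4.06
  Practicals 73 × 0.09 = 6.57
  Term paper 25 × 0.05 = 1.25
  Midterm exam 71 × 0.19 = 13.49
  Term project 81 × 0.07 = 5.67
  Case studies 71 × 0.21 = 14.91
  Peer review 40 × 0.09 = 3.6
  Participation 73 × 0.23 = 16.79
Sum = 66.34
66.34 ≥ 50 → Pass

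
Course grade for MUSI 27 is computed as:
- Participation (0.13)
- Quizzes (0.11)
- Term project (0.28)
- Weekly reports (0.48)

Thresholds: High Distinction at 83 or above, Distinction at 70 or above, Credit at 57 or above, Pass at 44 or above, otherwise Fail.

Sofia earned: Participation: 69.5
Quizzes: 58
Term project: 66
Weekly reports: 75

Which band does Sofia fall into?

Weighted total:
  Participation 69.5 × 0.13 = 9.035
  Quizzes 58 × 0.11 = 6.38
  Term project 66 × 0.28 = 18.48
  Weekly reports 75 × 0.48 = 36
Sum = 69.895
69.895 is ≥ 57 and < 70 → Credit

Credit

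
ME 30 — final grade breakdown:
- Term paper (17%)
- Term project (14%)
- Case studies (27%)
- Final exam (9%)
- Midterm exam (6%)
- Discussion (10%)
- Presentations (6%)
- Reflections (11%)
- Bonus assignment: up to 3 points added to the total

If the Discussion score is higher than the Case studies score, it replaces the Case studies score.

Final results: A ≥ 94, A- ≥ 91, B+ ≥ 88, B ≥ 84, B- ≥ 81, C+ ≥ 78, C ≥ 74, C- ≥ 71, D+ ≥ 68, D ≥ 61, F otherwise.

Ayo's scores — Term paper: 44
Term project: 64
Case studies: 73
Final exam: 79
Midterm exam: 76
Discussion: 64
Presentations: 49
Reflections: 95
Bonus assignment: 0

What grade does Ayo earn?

Discussion (64) ≤ Case studies (73), so Case studies stays at 73.
Weighted total:
  Term paper 44 × 0.17 = 7.48
  Term project 64 × 0.14 = 8.96
  Case studies 73 × 0.27 = 19.71
  Final exam 79 × 0.09 = 7.11
  Midterm exam 76 × 0.06 = 4.56
  Discussion 64 × 0.1 = 6.4
  Presentations 49 × 0.06 = 2.94
  Reflections 95 × 0.11 = 10.45
Sum = 67.61
Bonus assignment: 67.61 + 0 = 67.61
67.61 is ≥ 61 and < 68 → D

D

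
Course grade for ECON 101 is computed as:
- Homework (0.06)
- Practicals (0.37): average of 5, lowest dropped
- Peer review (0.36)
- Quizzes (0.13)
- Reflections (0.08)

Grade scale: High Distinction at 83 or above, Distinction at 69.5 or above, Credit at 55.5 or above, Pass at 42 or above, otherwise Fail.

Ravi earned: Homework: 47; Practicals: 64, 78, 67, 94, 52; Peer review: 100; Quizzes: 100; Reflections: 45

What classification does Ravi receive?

High Distinction

Practicals: drop 52 → average of remaining 4 = 303/4 = 75.75
Weighted total:
  Homework 47 × 0.06 = 2.82
  Practicals 75.75 × 0.37 = 28.0275
  Peer review 100 × 0.36 = 36
  Quizzes 100 × 0.13 = 13
  Reflections 45 × 0.08 = 3.6
Sum = 83.4475
83.4475 ≥ 83 → High Distinction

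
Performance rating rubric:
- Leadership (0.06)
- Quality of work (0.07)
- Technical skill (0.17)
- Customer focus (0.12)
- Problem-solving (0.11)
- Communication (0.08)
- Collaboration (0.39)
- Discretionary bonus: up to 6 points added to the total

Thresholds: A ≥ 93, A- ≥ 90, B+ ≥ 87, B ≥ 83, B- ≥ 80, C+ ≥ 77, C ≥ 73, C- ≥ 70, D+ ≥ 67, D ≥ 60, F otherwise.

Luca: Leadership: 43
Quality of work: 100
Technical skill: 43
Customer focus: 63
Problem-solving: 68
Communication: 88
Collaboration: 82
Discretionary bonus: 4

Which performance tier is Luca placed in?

Weighted total:
  Leadership 43 × 0.06 = 2.58
  Quality of work 100 × 0.07 = 7
  Technical skill 43 × 0.17 = 7.31
  Customer focus 63 × 0.12 = 7.56
  Problem-solving 68 × 0.11 = 7.48
  Communication 88 × 0.08 = 7.04
  Collaboration 82 × 0.39 = 31.98
Sum = 70.95
Discretionary bonus: 70.95 + 4 = 74.95
74.95 is ≥ 73 and < 77 → C

C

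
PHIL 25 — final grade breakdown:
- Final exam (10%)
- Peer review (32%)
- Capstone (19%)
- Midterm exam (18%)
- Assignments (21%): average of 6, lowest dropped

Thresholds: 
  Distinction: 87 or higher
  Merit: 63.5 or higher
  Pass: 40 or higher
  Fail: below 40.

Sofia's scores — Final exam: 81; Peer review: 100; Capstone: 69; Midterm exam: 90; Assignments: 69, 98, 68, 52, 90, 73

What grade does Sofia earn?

Assignments: drop 52 → average of remaining 5 = 398/5 = 79.6
Weighted total:
  Final exam 81 × 0.1 = 8.1
  Peer review 100 × 0.32 = 32
  Capstone 69 × 0.19 = 13.11
  Midterm exam 90 × 0.18 = 16.2
  Assignments 79.6 × 0.21 = 16.716
Sum = 86.126
86.126 is ≥ 63.5 and < 87 → Merit

Merit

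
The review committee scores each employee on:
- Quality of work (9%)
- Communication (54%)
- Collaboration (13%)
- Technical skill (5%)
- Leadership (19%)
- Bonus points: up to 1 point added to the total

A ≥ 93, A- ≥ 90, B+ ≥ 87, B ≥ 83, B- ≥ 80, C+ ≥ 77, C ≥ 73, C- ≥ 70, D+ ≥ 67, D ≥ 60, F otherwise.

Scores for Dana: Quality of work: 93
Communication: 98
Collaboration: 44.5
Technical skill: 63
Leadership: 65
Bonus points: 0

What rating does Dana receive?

Weighted total:
  Quality of work 93 × 0.09 = 8.37
  Communication 98 × 0.54 = 52.92
  Collaboration 44.5 × 0.13 = 5.785
  Technical skill 63 × 0.05 = 3.15
  Leadership 65 × 0.19 = 12.35
Sum = 82.575
Bonus points: 82.575 + 0 = 82.575
82.575 is ≥ 80 and < 83 → B-

B-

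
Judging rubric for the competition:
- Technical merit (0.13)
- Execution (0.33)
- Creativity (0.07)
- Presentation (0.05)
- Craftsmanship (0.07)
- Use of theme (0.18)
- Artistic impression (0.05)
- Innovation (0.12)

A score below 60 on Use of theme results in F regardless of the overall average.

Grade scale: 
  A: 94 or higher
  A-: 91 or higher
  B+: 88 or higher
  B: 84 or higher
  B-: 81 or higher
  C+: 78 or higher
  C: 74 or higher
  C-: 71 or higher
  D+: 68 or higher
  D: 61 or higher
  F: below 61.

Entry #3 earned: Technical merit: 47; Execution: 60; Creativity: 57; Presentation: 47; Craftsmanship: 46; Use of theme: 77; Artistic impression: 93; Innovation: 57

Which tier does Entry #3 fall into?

Use of theme score 77 ≥ 60: minimum met.
Weighted total:
  Technical merit 47 × 0.13 = 6.11
  Execution 60 × 0.33 = 19.8
  Creativity 57 × 0.07 = 3.99
  Presentation 47 × 0.05 = 2.35
  Craftsmanship 46 × 0.07 = 3.22
  Use of theme 77 × 0.18 = 13.86
  Artistic impression 93 × 0.05 = 4.65
  Innovation 57 × 0.12 = 6.84
Sum = 60.82
60.82 < 61 → F

F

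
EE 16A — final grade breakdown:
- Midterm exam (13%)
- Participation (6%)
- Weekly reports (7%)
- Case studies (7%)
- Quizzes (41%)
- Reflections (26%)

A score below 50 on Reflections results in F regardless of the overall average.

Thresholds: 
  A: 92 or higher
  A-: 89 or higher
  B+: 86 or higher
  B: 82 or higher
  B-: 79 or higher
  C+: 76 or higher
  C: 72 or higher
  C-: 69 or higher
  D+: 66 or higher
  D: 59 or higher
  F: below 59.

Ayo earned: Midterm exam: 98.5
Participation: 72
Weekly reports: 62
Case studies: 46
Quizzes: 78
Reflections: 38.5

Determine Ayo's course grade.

Reflections score 38.5 < 50: minimum not met.
Weighted total:
  Midterm exam 98.5 × 0.13 = 12.805
  Participation 72 × 0.06 = 4.32
  Weekly reports 62 × 0.07 = 4.34
  Case studies 46 × 0.07 = 3.22
  Quizzes 78 × 0.41 = 31.98
  Reflections 38.5 × 0.26 = 10.01
Sum = 66.675
Because the Reflections minimum was not met, the result is F.

F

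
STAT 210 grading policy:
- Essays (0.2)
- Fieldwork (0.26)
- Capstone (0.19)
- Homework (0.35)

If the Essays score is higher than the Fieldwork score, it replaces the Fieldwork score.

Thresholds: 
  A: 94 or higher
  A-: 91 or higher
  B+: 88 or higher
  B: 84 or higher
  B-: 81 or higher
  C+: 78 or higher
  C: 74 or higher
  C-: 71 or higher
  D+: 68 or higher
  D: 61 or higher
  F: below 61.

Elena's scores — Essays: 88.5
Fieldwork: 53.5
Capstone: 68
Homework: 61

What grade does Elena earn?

Essays (88.5) > Fieldwork (53.5), so Fieldwork counts as 88.5.
Weighted total:
  Essays 88.5 × 0.2 = 17.7
  Fieldwork 88.5 × 0.26 = 23.01
  Capstone 68 × 0.19 = 12.92
  Homework 61 × 0.35 = 21.35
Sum = 74.98
74.98 is ≥ 74 and < 78 → C

C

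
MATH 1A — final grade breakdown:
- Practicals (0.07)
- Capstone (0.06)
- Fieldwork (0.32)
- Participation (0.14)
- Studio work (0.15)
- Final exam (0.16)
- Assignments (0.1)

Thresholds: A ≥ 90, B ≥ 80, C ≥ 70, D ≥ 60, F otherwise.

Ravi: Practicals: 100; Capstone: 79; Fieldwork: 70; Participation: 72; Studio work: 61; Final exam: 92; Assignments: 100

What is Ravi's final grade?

C

Weighted total:
  Practicals 100 × 0.07 = 7
  Capstone 79 × 0.06 = 4.74
  Fieldwork 70 × 0.32 = 22.4
  Participation 72 × 0.14 = 10.08
  Studio work 61 × 0.15 = 9.15
  Final exam 92 × 0.16 = 14.72
  Assignments 100 × 0.1 = 10
Sum = 78.09
78.09 is ≥ 70 and < 80 → C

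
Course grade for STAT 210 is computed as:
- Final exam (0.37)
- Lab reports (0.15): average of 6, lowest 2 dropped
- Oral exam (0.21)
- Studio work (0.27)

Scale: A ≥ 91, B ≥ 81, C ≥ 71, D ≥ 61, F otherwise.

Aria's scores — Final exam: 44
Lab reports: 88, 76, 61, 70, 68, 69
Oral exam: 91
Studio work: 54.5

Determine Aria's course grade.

D

Lab reports: drop 61, 68 → average of remaining 4 = 303/4 = 75.75
Weighted total:
  Final exam 44 × 0.37 = 16.28
  Lab reports 75.75 × 0.15 = 11.3625
  Oral exam 91 × 0.21 = 19.11
  Studio work 54.5 × 0.27 = 14.715
Sum = 61.4675
61.4675 is ≥ 61 and < 71 → D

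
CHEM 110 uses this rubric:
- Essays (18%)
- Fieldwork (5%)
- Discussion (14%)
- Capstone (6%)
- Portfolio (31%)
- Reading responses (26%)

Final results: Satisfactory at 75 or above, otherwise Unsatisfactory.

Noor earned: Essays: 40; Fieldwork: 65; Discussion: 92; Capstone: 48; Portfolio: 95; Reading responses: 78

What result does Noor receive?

Satisfactory

Weighted total:
  Essays 40 × 0.18 = 7.2
  Fieldwork 65 × 0.05 = 3.25
  Discussion 92 × 0.14 = 12.88
  Capstone 48 × 0.06 = 2.88
  Portfolio 95 × 0.31 = 29.45
  Reading responses 78 × 0.26 = 20.28
Sum = 75.94
75.94 ≥ 75 → Satisfactory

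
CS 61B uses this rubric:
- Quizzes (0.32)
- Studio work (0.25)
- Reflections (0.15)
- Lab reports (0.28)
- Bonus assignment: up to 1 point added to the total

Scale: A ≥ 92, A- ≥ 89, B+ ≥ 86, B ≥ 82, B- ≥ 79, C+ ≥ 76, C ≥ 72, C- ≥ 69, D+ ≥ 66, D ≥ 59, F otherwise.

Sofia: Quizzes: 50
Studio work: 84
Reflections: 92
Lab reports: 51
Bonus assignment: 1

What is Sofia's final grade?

Weighted total:
  Quizzes 50 × 0.32 = 16
  Studio work 84 × 0.25 = 21
  Reflections 92 × 0.15 = 13.8
  Lab reports 51 × 0.28 = 14.28
Sum = 65.08
Bonus assignment: 65.08 + 1 = 66.08
66.08 is ≥ 66 and < 69 → D+

D+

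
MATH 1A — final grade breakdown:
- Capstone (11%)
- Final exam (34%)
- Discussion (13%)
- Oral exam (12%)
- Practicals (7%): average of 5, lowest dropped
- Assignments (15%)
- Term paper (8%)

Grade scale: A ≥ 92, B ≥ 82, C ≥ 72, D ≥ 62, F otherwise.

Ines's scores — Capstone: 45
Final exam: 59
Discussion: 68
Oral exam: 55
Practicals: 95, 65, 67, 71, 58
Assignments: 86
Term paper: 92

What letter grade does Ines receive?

Practicals: drop 58 → average of remaining 4 = 298/4 = 74.5
Weighted total:
  Capstone 45 × 0.11 = 4.95
  Final exam 59 × 0.34 = 20.06
  Discussion 68 × 0.13 = 8.84
  Oral exam 55 × 0.12 = 6.6
  Practicals 74.5 × 0.07 = 5.215
  Assignments 86 × 0.15 = 12.9
  Term paper 92 × 0.08 = 7.36
Sum = 65.925
65.925 is ≥ 62 and < 72 → D

D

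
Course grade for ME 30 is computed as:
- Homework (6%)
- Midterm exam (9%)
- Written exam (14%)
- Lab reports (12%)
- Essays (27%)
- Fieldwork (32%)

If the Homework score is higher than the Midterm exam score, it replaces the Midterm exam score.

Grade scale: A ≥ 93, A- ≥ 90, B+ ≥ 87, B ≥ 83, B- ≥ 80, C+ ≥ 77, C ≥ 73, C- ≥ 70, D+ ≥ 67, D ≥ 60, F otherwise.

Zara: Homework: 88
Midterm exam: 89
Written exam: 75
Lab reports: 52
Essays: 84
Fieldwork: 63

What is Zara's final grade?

C-

Homework (88) ≤ Midterm exam (89), so Midterm exam stays at 89.
Weighted total:
  Homework 88 × 0.06 = 5.28
  Midterm exam 89 × 0.09 = 8.01
  Written exam 75 × 0.14 = 10.5
  Lab reports 52 × 0.12 = 6.24
  Essays 84 × 0.27 = 22.68
  Fieldwork 63 × 0.32 = 20.16
Sum = 72.87
72.87 is ≥ 70 and < 73 → C-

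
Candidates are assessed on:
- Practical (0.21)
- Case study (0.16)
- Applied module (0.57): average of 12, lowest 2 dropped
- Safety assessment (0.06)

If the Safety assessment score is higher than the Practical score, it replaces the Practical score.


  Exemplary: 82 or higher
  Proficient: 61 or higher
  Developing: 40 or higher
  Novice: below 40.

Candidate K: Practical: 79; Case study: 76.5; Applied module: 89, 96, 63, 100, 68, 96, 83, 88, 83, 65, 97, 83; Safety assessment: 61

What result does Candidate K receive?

Exemplary

Applied module: drop 63, 65 → average of remaining 10 = 883/10 = 88.3
Safety assessment (61) ≤ Practical (79), so Practical stays at 79.
Weighted total:
  Practical 79 × 0.21 = 16.59
  Case study 76.5 × 0.16 = 12.24
  Applied module 88.3 × 0.57 = 50.331
  Safety assessment 61 × 0.06 = 3.66
Sum = 82.821
82.821 ≥ 82 → Exemplary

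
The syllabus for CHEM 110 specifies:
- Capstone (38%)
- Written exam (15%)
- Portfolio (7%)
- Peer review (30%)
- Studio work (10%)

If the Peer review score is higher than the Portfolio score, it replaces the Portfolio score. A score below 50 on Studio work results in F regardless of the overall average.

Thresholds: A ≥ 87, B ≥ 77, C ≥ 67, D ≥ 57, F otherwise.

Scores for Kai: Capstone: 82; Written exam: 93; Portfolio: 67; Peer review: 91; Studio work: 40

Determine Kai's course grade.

F

Peer review (91) > Portfolio (67), so Portfolio counts as 91.
Studio work score 40 < 50: minimum not met.
Weighted total:
  Capstone 82 × 0.38 = 31.16
  Written exam 93 × 0.15 = 13.95
  Portfolio 91 × 0.07 = 6.37
  Peer review 91 × 0.3 = 27.3
  Studio work 40 × 0.1 = 4
Sum = 82.78
Because the Studio work minimum was not met, the result is F.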